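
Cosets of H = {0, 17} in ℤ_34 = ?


H = {0, 17}, |H| = 2
Number of cosets = |G|/|H| = 34/2 = 17
0 + H = {0, 17}
1 + H = {1, 18}
2 + H = {2, 19}
3 + H = {3, 20}
4 + H = {4, 21}
5 + H = {5, 22}
6 + H = {6, 23}
7 + H = {7, 24}
8 + H = {8, 25}
9 + H = {9, 26}
10 + H = {10, 27}
11 + H = {11, 28}
12 + H = {12, 29}
13 + H = {13, 30}
14 + H = {14, 31}
15 + H = {15, 32}
16 + H = {16, 33}

Cosets: 0+H={0,17}; 1+H={1,18}; 2+H={2,19}; 3+H={3,20}; 4+H={4,21}; 5+H={5,22}; 6+H={6,23}; 7+H={7,24}; 8+H={8,25}; 9+H={9,26}; 10+H={10,27}; 11+H={11,28}; 12+H={12,29}; 13+H={13,30}; 14+H={14,31}; 15+H={15,32}; 16+H={16,33}


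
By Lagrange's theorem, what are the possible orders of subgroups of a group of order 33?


Lagrange's theorem: |H| divides |G|
|G| = 33
Divisors of 33: 1, 3, 11, 33

Possible subgroup orders: {1, 3, 11, 33}


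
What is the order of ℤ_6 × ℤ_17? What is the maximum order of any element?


|ℤ_6 × ℤ_17| = 6 × 17 = 102
Max element order = lcm(6,17) = 102
Cyclic? Yes (gcd=1)

|ℤ_6×ℤ_17| = 102, max element order = 102


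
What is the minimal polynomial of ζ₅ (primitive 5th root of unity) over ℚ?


ζ₅ is a root of Φ₅(x) = x⁴ + x³ + x² + x + 1, irreducible over ℚ

Minimal polynomial: x⁴ + x³ + x² + x + 1


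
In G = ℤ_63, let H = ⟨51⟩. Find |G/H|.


|⟨51⟩| = n / gcd(51, 63) = 63 / 3 = 21
H is normal (ℤ_63 is abelian).
|G/H| = |G| / |H| = 63 / 21 = 3

|G/H| = 3


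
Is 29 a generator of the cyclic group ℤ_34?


g generates ℤ_n iff gcd(g, n) = 1
gcd(29, 34) = 1
Since gcd = 1, 29 is a generator.

Yes, 29 generates ℤ_34


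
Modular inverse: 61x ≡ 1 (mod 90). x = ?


Use the extended Euclidean algorithm to write 1 = 61·s + 90·t; then s mod 90 is the inverse.
Euclidean algorithm:
  61 = 0·90 + 61
  90 = 1·61 + 29
  61 = 2·29 + 3
  29 = 9·3 + 2
  3 = 1·2 + 1
  2 = 2·1 + 0
gcd(61,90) = 1
Back-substitution gives: 61·(31) + 90·(-21) = 1
So 61⁻¹ ≡ 31 ≡ 31 (mod 90)
Check: 61 × 31 = 1891 ≡ 1 (mod 90) ✓

61⁻¹ ≡ 31 (mod 90)


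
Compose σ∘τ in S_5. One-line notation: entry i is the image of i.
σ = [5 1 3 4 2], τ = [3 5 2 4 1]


σ∘τ: apply τ first, then σ
1 →τ 3 →σ 3
2 →τ 5 →σ 2
3 →τ 2 →σ 1
4 →τ 4 →σ 4
5 →τ 1 →σ 5

σ∘τ = [3 2 1 4 5]


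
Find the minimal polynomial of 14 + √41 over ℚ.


Let α = 14 + √41. Then α - 14 = √41, so (α - 14)² = 41, giving α² - 28α + 155 = 0. Degree 2 and α ∉ ℚ, so this is the minimal polynomial.

Minimal polynomial: x² - 28x + 155


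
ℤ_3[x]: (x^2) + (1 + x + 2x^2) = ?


Add coefficients mod 3:
x^0: 0 + 1 = 1 (mod 3)
x^1: 0 + 1 = 1 (mod 3)
x^2: 1 + 2 = 0 (mod 3)
Result: 1 + x

f + g = 1 + x


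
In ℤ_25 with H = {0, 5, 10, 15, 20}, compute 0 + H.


0 + H = {0 + h (mod 25) : h ∈ H}
0+0=0, 0+5=5, 0+10=10, 0+15=15, 0+20=20

0 + H = {0, 5, 10, 15, 20}


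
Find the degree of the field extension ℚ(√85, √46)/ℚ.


[ℚ(√85,√46):ℚ] = [ℚ(√85,√46):ℚ(√85)]·[ℚ(√85):ℚ] = 2·2 = 4

[ℚ(√85, √46)/ℚ] = 4


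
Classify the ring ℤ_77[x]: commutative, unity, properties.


ℤ_77 has zero divisors (7·11 ≡ 0), and these lift to constant zero divisors in ℤ_77[x]; so not an integral domain
Commutative: Yes
Integral domain: No
Has unity: Yes

ℤ_77[x]: Commutative=Yes, Unity=Yes


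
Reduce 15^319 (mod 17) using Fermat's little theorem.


Fermat's little theorem: if p is prime and gcd(a,p)=1, then a^(p-1) ≡ 1 (mod p)
p = 17 is prime, gcd(15,17) = 1
Reduce exponent: 319 mod 16 = 15
So 15^319 ≡ 15^15 (mod 17)
15^15 mod 17 = 8

15^319 ≡ 8 (mod 17)


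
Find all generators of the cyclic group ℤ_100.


g generates ℤ_n iff gcd(g,n) = 1
Prime factors of 100: 2, 5
Generators are g ∈ {1,...,99} not divisible by any of these primes.
Generators: {1, 3, 7, 9, 11, 13, 17, 19, 21, 23, 27, 29, 31, 33, 37, 39, 41, 43, 47, 49, 51, 53, 57, 59, 61, 63, 67, 69, 71, 73, 77, 79, 81, 83, 87, 89, 91, 93, 97, 99}
Number of generators = φ(100) = 40

Generators of ℤ_100 = {1, 3, 7, 9, 11, 13, 17, 19, 21, 23, 27, 29, 31, 33, 37, 39, 41, 43, 47, 49, 51, 53, 57, 59, 61, 63, 67, 69, 71, 73, 77, 79, 81, 83, 87, 89, 91, 93, 97, 99}


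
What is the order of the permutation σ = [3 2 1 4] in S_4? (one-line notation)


Cycle decomposition: (1 3)
Cycle lengths: 2
Order = lcm(2) = 2

ord(σ) = 2


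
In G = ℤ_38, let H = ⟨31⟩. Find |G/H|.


|⟨31⟩| = n / gcd(31, 38) = 38 / 1 = 38
H is normal (ℤ_38 is abelian).
|G/H| = |G| / |H| = 38 / 38 = 1

|G/H| = 1


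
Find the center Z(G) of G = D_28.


Z(G) = {g ∈ G | gx = xg for all x ∈ G}
For even n, Z(D_n) = {e, r^(n/2)}: the 180° rotation r^14 commutes with every reflection and rotation

Z(D_28) = {e, r^14}


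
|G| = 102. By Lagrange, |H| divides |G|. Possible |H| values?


Lagrange's theorem: |H| divides |G|
|G| = 102
Divisors of 102: 1, 2, 3, 6, 17, 34, 51, 102

Possible subgroup orders: {1, 2, 3, 6, 17, 34, 51, 102}


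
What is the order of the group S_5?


|S_n| = n! (number of permutations of n symbols)
|S_5| = 5! = 120

|S_5| = 120


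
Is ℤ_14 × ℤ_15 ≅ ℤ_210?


Comparing ℤ_14 × ℤ_15 and ℤ_210:
gcd(14,15) = 1, so ℤ_14 × ℤ_15 ≅ ℤ_210 (CRT)

Yes, ℤ_14 × ℤ_15 ≅ ℤ_210


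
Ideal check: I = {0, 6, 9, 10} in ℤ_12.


Check ideal conditions for I = {0, 6, 9, 10} in ℤ_12:
(1) I is an additive subgroup? No
(2) For r ∈ ℤ_12 and a ∈ I: r·a ∈ I? No  [counterexample: r=2, a=10, r·a mod 12 = 8 ∉ I]

No, I is not an ideal of ℤ_12


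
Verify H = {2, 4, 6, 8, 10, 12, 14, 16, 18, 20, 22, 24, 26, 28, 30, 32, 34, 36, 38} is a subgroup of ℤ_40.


Subgroup test for H = {2, 4, 6, 8, 10, 12, 14, 16, 18, 20, 22, 24, 26, 28, 30, 32, 34, 36, 38} in (ℤ_40, +):
(1) 0 ∈ H? No
(2) Closure: for all a,b ∈ H, (a+b) mod 40 ∈ H? No  [counterexample: 2 + 38 = 0 ∉ H]
(3) Inverses: for all a ∈ H, -a mod 40 ∈ H? Yes

No, H is not a subgroup of ℤ_40


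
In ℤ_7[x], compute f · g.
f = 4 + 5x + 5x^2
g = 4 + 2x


Expand and collect like terms; reduce coefficients mod 7:
x^0: 4·4 = 16 ≡ 2 (mod 7)
x^1: 4·2 + 5·4 = 28 ≡ 0 (mod 7)
x^2: 5·2 + 5·4 = 30 ≡ 2 (mod 7)
x^3: 5·2 = 10 ≡ 3 (mod 7)
Result: 2 + 2x^2 + 3x^3

f · g = 2 + 2x^2 + 3x^3


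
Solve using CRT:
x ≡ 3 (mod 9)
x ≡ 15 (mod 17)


m₁ = 9, m₂ = 17, gcd = 1, so CRT applies. M = m₁·m₂ = 153
Let M₁ = M/m₁ = 17, M₂ = M/m₂ = 9
Find y₁ ≡ M₁⁻¹ (mod m₁): 17⁻¹ ≡ 8 (mod 9)
Find y₂ ≡ M₂⁻¹ (mod m₂): 9⁻¹ ≡ 2 (mod 17)
x = a₁·M₁·y₁ + a₂·M₂·y₂ = 3·17·8 + 15·9·2 = 678
Reduce mod 153: x ≡ 66
Check: 66 mod 9 = 3 ✓, 66 mod 17 = 15 ✓

x ≡ 66 (mod 153)


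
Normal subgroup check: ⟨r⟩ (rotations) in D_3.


H = ⟨r⟩ (rotations) in D_3
The rotation subgroup ⟨r⟩ has index 2 in D_3, so it is normal

Yes, normal subgroup


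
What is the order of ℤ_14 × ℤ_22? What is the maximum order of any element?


|ℤ_14 × ℤ_22| = 14 × 22 = 308
Max element order = lcm(14,22) = 154
Cyclic? No (gcd=2)

|ℤ_14×ℤ_22| = 308, max element order = 154


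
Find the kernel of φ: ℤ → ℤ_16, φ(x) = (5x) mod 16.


Kernel = preimage of identity
ker(φ) = {x ∈ ℤ : 5x ≡ 0 (mod 16)}. gcd(5,16) = 1, so 5x ≡ 0 (mod 16) ⟺ x ≡ 0 (mod 16/1 = 16). Hence ker(φ) = 16ℤ

ker(φ) = 16ℤ


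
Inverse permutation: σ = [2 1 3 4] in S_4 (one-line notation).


To find σ⁻¹, swap domain and range:
σ(1) = 2 → σ⁻¹(2) = 1
σ(2) = 1 → σ⁻¹(1) = 2
σ(3) = 3 → σ⁻¹(3) = 3
σ(4) = 4 → σ⁻¹(4) = 4

σ⁻¹ = [2 1 3 4]


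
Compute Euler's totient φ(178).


Factor n: 178 = 2 × 89
φ(n) = n · ∏(1 - 1/p) over distinct primes p | n
φ(178) = 178 · (1 - 1/2) · (1 - 1/89) = 88

φ(178) = 88


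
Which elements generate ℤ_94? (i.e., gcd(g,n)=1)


g generates ℤ_n iff gcd(g,n) = 1
Prime factors of 94: 2, 47
Generators are g ∈ {1,...,93} not divisible by any of these primes.
Generators: {1, 3, 5, 7, 9, 11, 13, 15, 17, 19, 21, 23, 25, 27, 29, 31, 33, 35, 37, 39, 41, 43, 45, 49, 51, 53, 55, 57, 59, 61, 63, 65, 67, 69, 71, 73, 75, 77, 79, 81, 83, 85, 87, 89, 91, 93}
Number of generators = φ(94) = 46

Generators of ℤ_94 = {1, 3, 5, 7, 9, 11, 13, 15, 17, 19, 21, 23, 25, 27, 29, 31, 33, 35, 37, 39, 41, 43, 45, 49, 51, 53, 55, 57, 59, 61, 63, 65, 67, 69, 71, 73, 75, 77, 79, 81, 83, 85, 87, 89, 91, 93}


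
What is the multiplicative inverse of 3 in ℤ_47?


Use the extended Euclidean algorithm to write 1 = 3·s + 47·t; then s mod 47 is the inverse.
Euclidean algorithm:
  3 = 0·47 + 3
  47 = 15·3 + 2
  3 = 1·2 + 1
  2 = 2·1 + 0
gcd(3,47) = 1
Back-substitution gives: 3·(16) + 47·(-1) = 1
So 3⁻¹ ≡ 16 ≡ 16 (mod 47)
Check: 3 × 16 = 48 ≡ 1 (mod 47) ✓

3⁻¹ ≡ 16 (mod 47)


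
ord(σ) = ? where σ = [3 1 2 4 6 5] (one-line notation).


Cycle decomposition: (1 3 2) (5 6)
Cycle lengths: 3, 2
Order = lcm(3, 2) = 6

ord(σ) = 6


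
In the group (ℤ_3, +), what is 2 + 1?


Operation: addition mod 3
2 + 1 = (a + b) mod 3 with a = 2, b = 1

2 + 1 = 0


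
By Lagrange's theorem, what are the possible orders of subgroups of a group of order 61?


Lagrange's theorem: |H| divides |G|
|G| = 61
Divisors of 61: 1, 61

Possible subgroup orders: {1, 61}


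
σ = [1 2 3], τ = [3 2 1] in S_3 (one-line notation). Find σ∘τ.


σ∘τ: apply τ first, then σ
1 →τ 3 →σ 3
2 →τ 2 →σ 2
3 →τ 1 →σ 1

σ∘τ = [3 2 1]


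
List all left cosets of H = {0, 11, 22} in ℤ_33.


H = {0, 11, 22}, |H| = 3
Number of cosets = |G|/|H| = 33/3 = 11
0 + H = {0, 11, 22}
1 + H = {1, 12, 23}
2 + H = {2, 13, 24}
3 + H = {3, 14, 25}
4 + H = {4, 15, 26}
5 + H = {5, 16, 27}
6 + H = {6, 17, 28}
7 + H = {7, 18, 29}
8 + H = {8, 19, 30}
9 + H = {9, 20, 31}
10 + H = {10, 21, 32}

Cosets: 0+H={0,11,22}; 1+H={1,12,23}; 2+H={2,13,24}; 3+H={3,14,25}; 4+H={4,15,26}; 5+H={5,16,27}; 6+H={6,17,28}; 7+H={7,18,29}; 8+H={8,19,30}; 9+H={9,20,31}; 10+H={10,21,32}


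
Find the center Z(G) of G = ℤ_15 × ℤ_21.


Z(G) = {g ∈ G | gx = xg for all x ∈ G}
Direct product of abelian groups is abelian, so Z(G) = G

Z(ℤ_15 × ℤ_21) = ℤ_15 × ℤ_21


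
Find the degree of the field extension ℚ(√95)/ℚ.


√95 has minimal polynomial x² - 95 (irreducible over ℚ since 95 is squarefree)

[ℚ(√95)/ℚ] = 2


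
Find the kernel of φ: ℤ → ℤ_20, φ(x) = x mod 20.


Kernel = preimage of identity
ker(φ) = {x ∈ ℤ : x ≡ 0 (mod 20)} = 20ℤ = {0, ±20, ±40, ...}

ker(φ) = 20ℤ


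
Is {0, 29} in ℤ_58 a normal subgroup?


H = {0, 29} in ℤ_58
ℤ_58 is abelian; every subgroup of an abelian group is normal

Yes, normal subgroup


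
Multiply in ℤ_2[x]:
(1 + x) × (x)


Expand and collect like terms; reduce coefficients mod 2:
x^0: 1·0 = 0 ≡ 0 (mod 2)
x^1: 1·1 + 1·0 = 1 ≡ 1 (mod 2)
x^2: 1·1 = 1 ≡ 1 (mod 2)
Result: x + x^2

f · g = x + x^2


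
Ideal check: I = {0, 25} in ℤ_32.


Check ideal conditions for I = {0, 25} in ℤ_32:
(1) I is an additive subgroup? No
(2) For r ∈ ℤ_32 and a ∈ I: r·a ∈ I? No  [counterexample: r=2, a=25, r·a mod 32 = 18 ∉ I]

No, I is not an ideal of ℤ_32


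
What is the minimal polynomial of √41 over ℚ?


√41 satisfies x² - 41 = 0, irreducible over ℚ since 41 is squarefree

Minimal polynomial: x² - 41


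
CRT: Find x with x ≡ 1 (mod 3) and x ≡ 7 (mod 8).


m₁ = 3, m₂ = 8, gcd = 1, so CRT applies. M = m₁·m₂ = 24
Let M₁ = M/m₁ = 8, M₂ = M/m₂ = 3
Find y₁ ≡ M₁⁻¹ (mod m₁): 8⁻¹ ≡ 2 (mod 3)
Find y₂ ≡ M₂⁻¹ (mod m₂): 3⁻¹ ≡ 3 (mod 8)
x = a₁·M₁·y₁ + a₂·M₂·y₂ = 1·8·2 + 7·3·3 = 79
Reduce mod 24: x ≡ 7
Check: 7 mod 3 = 1 ✓, 7 mod 8 = 7 ✓

x ≡ 7 (mod 24)


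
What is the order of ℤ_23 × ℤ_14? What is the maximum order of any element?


|ℤ_23 × ℤ_14| = 23 × 14 = 322
Max element order = lcm(23,14) = 322
Cyclic? Yes (gcd=1)

|ℤ_23×ℤ_14| = 322, max element order = 322


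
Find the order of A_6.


|A_n| = n!/2 (even permutations)
|A_6| = 6!/2 = 720/2 = 360

|A_6| = 360


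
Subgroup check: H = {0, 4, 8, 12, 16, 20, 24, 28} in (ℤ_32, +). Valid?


Subgroup test for H = {0, 4, 8, 12, 16, 20, 24, 28} in (ℤ_32, +):
(1) 0 ∈ H? Yes
(2) Closure: for all a,b ∈ H, (a+b) mod 32 ∈ H? Yes
(3) Inverses: for all a ∈ H, -a mod 32 ∈ H? Yes

Yes, H is a subgroup of ℤ_32


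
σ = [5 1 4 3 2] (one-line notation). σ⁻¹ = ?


To find σ⁻¹, swap domain and range:
σ(1) = 5 → σ⁻¹(5) = 1
σ(2) = 1 → σ⁻¹(1) = 2
σ(3) = 4 → σ⁻¹(4) = 3
σ(4) = 3 → σ⁻¹(3) = 4
σ(5) = 2 → σ⁻¹(2) = 5

σ⁻¹ = [2 5 4 3 1]


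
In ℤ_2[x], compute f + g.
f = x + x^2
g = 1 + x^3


Add coefficients mod 2:
x^0: 0 + 1 = 1 (mod 2)
x^1: 1 + 0 = 1 (mod 2)
x^2: 1 + 0 = 1 (mod 2)
x^3: 0 + 1 = 1 (mod 2)
Result: 1 + x + x^2 + x^3

f + g = 1 + x + x^2 + x^3


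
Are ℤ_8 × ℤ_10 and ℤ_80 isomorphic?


Comparing ℤ_8 × ℤ_10 and ℤ_80:
gcd(8,10) = 2 ≠ 1. Max element order in ℤ_8×ℤ_10 is lcm(8,10) = 40 < 80, so it has no element of order 80

No, ℤ_8 × ℤ_10 ≇ ℤ_80


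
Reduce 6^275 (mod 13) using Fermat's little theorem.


Fermat's little theorem: if p is prime and gcd(a,p)=1, then a^(p-1) ≡ 1 (mod p)
p = 13 is prime, gcd(6,13) = 1
Reduce exponent: 275 mod 12 = 11
So 6^275 ≡ 6^11 (mod 13)
6^11 mod 13 = 11

6^275 ≡ 11 (mod 13)


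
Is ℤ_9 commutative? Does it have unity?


ℤ_9 is a commutative ring with unity 1; 9 = 3×3 is composite, so 3·3 ≡ 0 gives zero divisors (not an integral domain)
Commutative: Yes
Integral domain: No
Has unity: Yes

ℤ_9: Commutative=Yes, Unity=Yes


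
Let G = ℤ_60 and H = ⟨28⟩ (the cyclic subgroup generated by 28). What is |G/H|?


|⟨28⟩| = n / gcd(28, 60) = 60 / 4 = 15
H is normal (ℤ_60 is abelian).
|G/H| = |G| / |H| = 60 / 15 = 4

|G/H| = 4


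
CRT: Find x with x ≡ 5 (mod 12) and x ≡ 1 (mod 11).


m₁ = 12, m₂ = 11, gcd = 1, so CRT applies. M = m₁·m₂ = 132
Let M₁ = M/m₁ = 11, M₂ = M/m₂ = 12
Find y₁ ≡ M₁⁻¹ (mod m₁): 11⁻¹ ≡ 11 (mod 12)
Find y₂ ≡ M₂⁻¹ (mod m₂): 12⁻¹ ≡ 1 (mod 11)
x = a₁·M₁·y₁ + a₂·M₂·y₂ = 5·11·11 + 1·12·1 = 617
Reduce mod 132: x ≡ 89
Check: 89 mod 12 = 5 ✓, 89 mod 11 = 1 ✓

x ≡ 89 (mod 132)


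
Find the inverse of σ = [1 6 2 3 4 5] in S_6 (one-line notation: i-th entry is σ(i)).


To find σ⁻¹, swap domain and range:
σ(1) = 1 → σ⁻¹(1) = 1
σ(2) = 6 → σ⁻¹(6) = 2
σ(3) = 2 → σ⁻¹(2) = 3
σ(4) = 3 → σ⁻¹(3) = 4
σ(5) = 4 → σ⁻¹(4) = 5
σ(6) = 5 → σ⁻¹(5) = 6

σ⁻¹ = [1 3 4 5 6 2]


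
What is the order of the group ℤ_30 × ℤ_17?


|A × B| = |A| · |B|
|ℤ_30 × ℤ_17| = 30 × 17 = 510

|ℤ_30 × ℤ_17| = 510


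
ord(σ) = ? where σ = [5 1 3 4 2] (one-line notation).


Cycle decomposition: (1 5 2)
Cycle lengths: 3
Order = lcm(3) = 3

ord(σ) = 3


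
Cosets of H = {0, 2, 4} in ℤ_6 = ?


H = {0, 2, 4}, |H| = 3
Number of cosets = |G|/|H| = 6/3 = 2
0 + H = {0, 2, 4}
1 + H = {1, 3, 5}

Cosets: 0+H={0,2,4}; 1+H={1,3,5}


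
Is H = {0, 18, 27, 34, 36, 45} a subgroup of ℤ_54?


Subgroup test for H = {0, 18, 27, 34, 36, 45} in (ℤ_54, +):
(1) 0 ∈ H? Yes
(2) Closure: for all a,b ∈ H, (a+b) mod 54 ∈ H? No  [counterexample: 18 + 34 = 52 ∉ H]
(3) Inverses: for all a ∈ H, -a mod 54 ∈ H? No

No, H is not a subgroup of ℤ_54


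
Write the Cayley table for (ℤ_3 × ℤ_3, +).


Elements: {(0,0), (0,1), (0,2), (1,0), (1,1), (1,2), (2,0), (2,1), (2,2)}
Operation: componentwise addition mod (3, 3)
Entry (a, b) = ((a₁+b₁) mod 3, (a₂+b₂) mod 3)

Cayley table:
      | (0,0) | (0,1) | (0,2) | (1,0) | (1,1) | (1,2) | (2,0) | (2,1) | (2,2)
(0,0) | (0,0) | (0,1) | (0,2) | (1,0) | (1,1) | (1,2) | (2,0) | (2,1) | (2,2)
(0,1) | (0,1) | (0,2) | (0,0) | (1,1) | (1,2) | (1,0) | (2,1) | (2,2) | (2,0)
(0,2) | (0,2) | (0,0) | (0,1) | (1,2) | (1,0) | (1,1) | (2,2) | (2,0) | (2,1)
(1,0) | (1,0) | (1,1) | (1,2) | (2,0) | (2,1) | (2,2) | (0,0) | (0,1) | (0,2)
(1,1) | (1,1) | (1,2) | (1,0) | (2,1) | (2,2) | (2,0) | (0,1) | (0,2) | (0,0)
(1,2) | (1,2) | (1,0) | (1,1) | (2,2) | (2,0) | (2,1) | (0,2) | (0,0) | (0,1)
(2,0) | (2,0) | (2,1) | (2,2) | (0,0) | (0,1) | (0,2) | (1,0) | (1,1) | (1,2)
(2,1) | (2,1) | (2,2) | (2,0) | (0,1) | (0,2) | (0,0) | (1,1) | (1,2) | (1,0)
(2,2) | (2,2) | (2,0) | (2,1) | (0,2) | (0,0) | (0,1) | (1,2) | (1,0) | (1,1)


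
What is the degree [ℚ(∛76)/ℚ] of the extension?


∛76 has minimal polynomial x³ - 76 (irreducible over ℚ since 76 is not a perfect cube)

[ℚ(∛76)/ℚ] = 3


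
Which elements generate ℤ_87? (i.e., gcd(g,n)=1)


g generates ℤ_n iff gcd(g,n) = 1
Prime factors of 87: 3, 29
Generators are g ∈ {1,...,86} not divisible by any of these primes.
Generators: {1, 2, 4, 5, 7, 8, 10, 11, 13, 14, 16, 17, 19, 20, 22, 23, 25, 26, 28, 31, 32, 34, 35, 37, 38, 40, 41, 43, 44, 46, 47, 49, 50, 52, 53, 55, 56, 59, 61, 62, 64, 65, 67, 68, 70, 71, 73, 74, 76, 77, 79, 80, 82, 83, 85, 86}
Number of generators = φ(87) = 56

Generators of ℤ_87 = {1, 2, 4, 5, 7, 8, 10, 11, 13, 14, 16, 17, 19, 20, 22, 23, 25, 26, 28, 31, 32, 34, 35, 37, 38, 40, 41, 43, 44, 46, 47, 49, 50, 52, 53, 55, 56, 59, 61, 62, 64, 65, 67, 68, 70, 71, 73, 74, 76, 77, 79, 80, 82, 83, 85, 86}


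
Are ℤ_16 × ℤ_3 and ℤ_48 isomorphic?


Comparing ℤ_16 × ℤ_3 and ℤ_48:
gcd(16,3) = 1, so ℤ_16 × ℤ_3 ≅ ℤ_48 (CRT)

Yes, ℤ_16 × ℤ_3 ≅ ℤ_48


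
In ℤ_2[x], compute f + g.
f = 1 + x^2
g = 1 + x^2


Add coefficients mod 2:
x^0: 1 + 1 = 0 (mod 2)
x^1: 0 + 0 = 0 (mod 2)
x^2: 1 + 1 = 0 (mod 2)
Result: 0

f + g = 0


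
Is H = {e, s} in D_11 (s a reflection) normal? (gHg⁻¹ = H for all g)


H = {e, s} in D_11 (s a reflection)
r·s·r⁻¹ = sr⁻² ≠ s for n ≥ 3, so {e, s} is not closed under conjugation

No, not a normal subgroup


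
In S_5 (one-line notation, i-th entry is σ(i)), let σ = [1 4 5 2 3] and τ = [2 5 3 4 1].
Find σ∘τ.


σ∘τ: apply τ first, then σ
1 →τ 2 →σ 4
2 →τ 5 →σ 3
3 →τ 3 →σ 5
4 →τ 4 →σ 2
5 →τ 1 →σ 1

σ∘τ = [4 3 5 2 1]


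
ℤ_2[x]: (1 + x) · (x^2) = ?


Expand and collect like terms; reduce coefficients mod 2:
x^0: 1·0 = 0 ≡ 0 (mod 2)
x^1: 1·0 + 1·0 = 0 ≡ 0 (mod 2)
x^2: 1·1 + 1·0 = 1 ≡ 1 (mod 2)
x^3: 1·1 = 1 ≡ 1 (mod 2)
Result: x^2 + x^3

f · g = x^2 + x^3


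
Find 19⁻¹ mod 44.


Use the extended Euclidean algorithm to write 1 = 19·s + 44·t; then s mod 44 is the inverse.
Euclidean algorithm:
  19 = 0·44 + 19
  44 = 2·19 + 6
  19 = 3·6 + 1
  6 = 6·1 + 0
gcd(19,44) = 1
Back-substitution gives: 19·(7) + 44·(-3) = 1
So 19⁻¹ ≡ 7 ≡ 7 (mod 44)
Check: 19 × 7 = 133 ≡ 1 (mod 44) ✓

19⁻¹ ≡ 7 (mod 44)


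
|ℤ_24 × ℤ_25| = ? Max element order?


|ℤ_24 × ℤ_25| = 24 × 25 = 600
Max element order = lcm(24,25) = 600
Cyclic? Yes (gcd=1)

|ℤ_24×ℤ_25| = 600, max element order = 600


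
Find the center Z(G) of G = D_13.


Z(G) = {g ∈ G | gx = xg for all x ∈ G}
For odd n, Z(D_n) = {e}: no nontrivial rotation commutes with all reflections

Z(D_13) = {e}


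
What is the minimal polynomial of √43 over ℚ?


√43 satisfies x² - 43 = 0, irreducible over ℚ since 43 is squarefree

Minimal polynomial: x² - 43


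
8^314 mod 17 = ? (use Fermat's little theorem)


Fermat's little theorem: if p is prime and gcd(a,p)=1, then a^(p-1) ≡ 1 (mod p)
p = 17 is prime, gcd(8,17) = 1
Reduce exponent: 314 mod 16 = 10
So 8^314 ≡ 8^10 (mod 17)
8^10 mod 17 = 13

8^314 ≡ 13 (mod 17)


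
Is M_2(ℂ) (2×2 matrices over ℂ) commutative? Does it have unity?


Matrix multiplication is non-commutative for n ≥ 2; the identity matrix I is the unity; singular matrices give zero divisors, so not an integral domain
Commutative: No
Integral domain: No
Has unity: Yes

M_2(ℂ) (2×2 matrices over ℂ): Commutative=No, Unity=Yes


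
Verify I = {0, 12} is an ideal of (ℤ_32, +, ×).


Check ideal conditions for I = {0, 12} in ℤ_32:
(1) I is an additive subgroup? No
(2) For r ∈ ℤ_32 and a ∈ I: r·a ∈ I? No  [counterexample: r=2, a=12, r·a mod 32 = 24 ∉ I]

No, I is not an ideal of ℤ_32


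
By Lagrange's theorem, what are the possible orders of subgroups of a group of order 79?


Lagrange's theorem: |H| divides |G|
|G| = 79
Divisors of 79: 1, 79

Possible subgroup orders: {1, 79}


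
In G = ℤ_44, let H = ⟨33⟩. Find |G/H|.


|⟨33⟩| = n / gcd(33, 44) = 44 / 11 = 4
H is normal (ℤ_44 is abelian).
|G/H| = |G| / |H| = 44 / 4 = 11

|G/H| = 11


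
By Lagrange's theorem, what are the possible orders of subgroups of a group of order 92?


Lagrange's theorem: |H| divides |G|
|G| = 92
Divisors of 92: 1, 2, 4, 23, 46, 92

Possible subgroup orders: {1, 2, 4, 23, 46, 92}


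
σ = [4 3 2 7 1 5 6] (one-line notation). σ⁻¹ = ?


To find σ⁻¹, swap domain and range:
σ(1) = 4 → σ⁻¹(4) = 1
σ(2) = 3 → σ⁻¹(3) = 2
σ(3) = 2 → σ⁻¹(2) = 3
σ(4) = 7 → σ⁻¹(7) = 4
σ(5) = 1 → σ⁻¹(1) = 5
σ(6) = 5 → σ⁻¹(5) = 6
σ(7) = 6 → σ⁻¹(6) = 7

σ⁻¹ = [5 3 2 1 6 7 4]


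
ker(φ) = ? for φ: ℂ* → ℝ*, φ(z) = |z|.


Kernel = preimage of identity
ker(φ) = {z ∈ ℂ* | |z| = 1} = unit circle S¹

ker(φ) = S¹ (unit circle)


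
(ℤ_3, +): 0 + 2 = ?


Operation: addition mod 3
0 + 2 = (a + b) mod 3 with a = 0, b = 2

0 + 2 = 2


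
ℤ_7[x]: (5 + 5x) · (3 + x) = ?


Expand and collect like terms; reduce coefficients mod 7:
x^0: 5·3 = 15 ≡ 1 (mod 7)
x^1: 5·1 + 5·3 = 20 ≡ 6 (mod 7)
x^2: 5·1 = 5 ≡ 5 (mod 7)
Result: 1 + 6x + 5x^2

f · g = 1 + 6x + 5x^2


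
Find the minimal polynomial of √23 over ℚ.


√23 satisfies x² - 23 = 0, irreducible over ℚ since 23 is squarefree

Minimal polynomial: x² - 23


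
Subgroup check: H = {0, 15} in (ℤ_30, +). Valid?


Subgroup test for H = {0, 15} in (ℤ_30, +):
(1) 0 ∈ H? Yes
(2) Closure: for all a,b ∈ H, (a+b) mod 30 ∈ H? Yes
(3) Inverses: for all a ∈ H, -a mod 30 ∈ H? Yes

Yes, H is a subgroup of ℤ_30


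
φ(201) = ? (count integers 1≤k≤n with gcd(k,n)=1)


Factor n: 201 = 3 × 67
φ(n) = n · ∏(1 - 1/p) over distinct primes p | n
φ(201) = 201 · (1 - 1/3) · (1 - 1/67) = 132

φ(201) = 132


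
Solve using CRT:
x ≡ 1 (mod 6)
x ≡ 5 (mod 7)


m₁ = 6, m₂ = 7, gcd = 1, so CRT applies. M = m₁·m₂ = 42
Let M₁ = M/m₁ = 7, M₂ = M/m₂ = 6
Find y₁ ≡ M₁⁻¹ (mod m₁): 7⁻¹ ≡ 1 (mod 6)
Find y₂ ≡ M₂⁻¹ (mod m₂): 6⁻¹ ≡ 6 (mod 7)
x = a₁·M₁·y₁ + a₂·M₂·y₂ = 1·7·1 + 5·6·6 = 187
Reduce mod 42: x ≡ 19
Check: 19 mod 6 = 1 ✓, 19 mod 7 = 5 ✓

x ≡ 19 (mod 42)


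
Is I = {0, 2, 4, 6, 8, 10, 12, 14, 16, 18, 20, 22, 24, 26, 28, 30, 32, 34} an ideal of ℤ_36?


Check ideal conditions for I = {0, 2, 4, 6, 8, 10, 12, 14, 16, 18, 20, 22, 24, 26, 28, 30, 32, 34} in ℤ_36:
(1) I is an additive subgroup? Yes
(2) For r ∈ ℤ_36 and a ∈ I: r·a ∈ I? Yes

Yes, I is an ideal of ℤ_36


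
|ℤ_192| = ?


ℤ_n has n elements.

|ℤ_192| = 192


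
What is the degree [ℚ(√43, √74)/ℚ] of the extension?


[ℚ(√43,√74):ℚ] = [ℚ(√43,√74):ℚ(√43)]·[ℚ(√43):ℚ] = 2·2 = 4

[ℚ(√43, √74)/ℚ] = 4


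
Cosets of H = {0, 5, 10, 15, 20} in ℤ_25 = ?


H = {0, 5, 10, 15, 20}, |H| = 5
Number of cosets = |G|/|H| = 25/5 = 5
0 + H = {0, 5, 10, 15, 20}
1 + H = {1, 6, 11, 16, 21}
2 + H = {2, 7, 12, 17, 22}
3 + H = {3, 8, 13, 18, 23}
4 + H = {4, 9, 14, 19, 24}

Cosets: 0+H={0,5,10,15,20}; 1+H={1,6,11,16,21}; 2+H={2,7,12,17,22}; 3+H={3,8,13,18,23}; 4+H={4,9,14,19,24}


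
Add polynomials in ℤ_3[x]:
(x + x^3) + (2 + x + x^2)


Add coefficients mod 3:
x^0: 0 + 2 = 2 (mod 3)
x^1: 1 + 1 = 2 (mod 3)
x^2: 0 + 1 = 1 (mod 3)
x^3: 1 + 0 = 1 (mod 3)
Result: 2 + 2x + x^2 + x^3

f + g = 2 + 2x + x^2 + x^3


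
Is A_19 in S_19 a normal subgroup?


H = A_19 in S_19
A_19 has index 2 in S_19, and every subgroup of index 2 is normal

Yes, normal subgroup


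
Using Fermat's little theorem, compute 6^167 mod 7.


Fermat's little theorem: if p is prime and gcd(a,p)=1, then a^(p-1) ≡ 1 (mod p)
p = 7 is prime, gcd(6,7) = 1
Reduce exponent: 167 mod 6 = 5
So 6^167 ≡ 6^5 (mod 7)
6^5 mod 7 = 6

6^167 ≡ 6 (mod 7)


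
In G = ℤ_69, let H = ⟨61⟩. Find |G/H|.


|⟨61⟩| = n / gcd(61, 69) = 69 / 1 = 69
H is normal (ℤ_69 is abelian).
|G/H| = |G| / |H| = 69 / 69 = 1

|G/H| = 1


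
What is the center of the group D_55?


Z(G) = {g ∈ G | gx = xg for all x ∈ G}
For odd n, Z(D_n) = {e}: no nontrivial rotation commutes with all reflections

Z(D_55) = {e}


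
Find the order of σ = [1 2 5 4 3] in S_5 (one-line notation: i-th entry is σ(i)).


Cycle decomposition: (3 5)
Cycle lengths: 2
Order = lcm(2) = 2

ord(σ) = 2


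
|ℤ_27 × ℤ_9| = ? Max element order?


|ℤ_27 × ℤ_9| = 27 × 9 = 243
Max element order = lcm(27,9) = 27
Cyclic? No (gcd=9)

|ℤ_27×ℤ_9| = 243, max element order = 27


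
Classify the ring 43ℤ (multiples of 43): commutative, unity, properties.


43ℤ is a commutative ring under +,× but has no multiplicative identity (1 ∉ 43ℤ); it has no zero divisors, but without unity it is not an integral domain
Commutative: Yes
Integral domain: No
Has unity: No

43ℤ (multiples of 43): Commutative=Yes, Unity=No


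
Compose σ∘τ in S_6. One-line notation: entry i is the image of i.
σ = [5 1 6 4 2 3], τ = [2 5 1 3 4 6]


σ∘τ: apply τ first, then σ
1 →τ 2 →σ 1
2 →τ 5 →σ 2
3 →τ 1 →σ 5
4 →τ 3 →σ 6
5 →τ 4 →σ 4
6 →τ 6 →σ 3

σ∘τ = [1 2 5 6 4 3]


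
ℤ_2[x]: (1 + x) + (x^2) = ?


Add coefficients mod 2:
x^0: 1 + 0 = 1 (mod 2)
x^1: 1 + 0 = 1 (mod 2)
x^2: 0 + 1 = 1 (mod 2)
Result: 1 + x + x^2

f + g = 1 + x + x^2


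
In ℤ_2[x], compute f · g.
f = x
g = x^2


Expand and collect like terms; reduce coefficients mod 2:
x^0: 0·0 = 0 ≡ 0 (mod 2)
x^1: 0·0 + 1·0 = 0 ≡ 0 (mod 2)
x^2: 0·1 + 1·0 = 0 ≡ 0 (mod 2)
x^3: 1·1 = 1 ≡ 1 (mod 2)
Result: x^3

f · g = x^3


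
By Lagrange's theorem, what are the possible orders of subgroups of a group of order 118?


Lagrange's theorem: |H| divides |G|
|G| = 118
Divisors of 118: 1, 2, 59, 118

Possible subgroup orders: {1, 2, 59, 118}


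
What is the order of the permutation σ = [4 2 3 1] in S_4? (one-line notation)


Cycle decomposition: (1 4)
Cycle lengths: 2
Order = lcm(2) = 2

ord(σ) = 2


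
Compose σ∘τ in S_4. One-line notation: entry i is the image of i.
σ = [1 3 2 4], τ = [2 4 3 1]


σ∘τ: apply τ first, then σ
1 →τ 2 →σ 3
2 →τ 4 →σ 4
3 →τ 3 →σ 2
4 →τ 1 →σ 1

σ∘τ = [3 4 2 1]


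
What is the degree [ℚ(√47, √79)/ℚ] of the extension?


[ℚ(√47,√79):ℚ] = [ℚ(√47,√79):ℚ(√47)]·[ℚ(√47):ℚ] = 2·2 = 4

[ℚ(√47, √79)/ℚ] = 4


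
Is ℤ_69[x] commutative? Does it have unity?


ℤ_69 has zero divisors (3·23 ≡ 0), and these lift to constant zero divisors in ℤ_69[x]; so not an integral domain
Commutative: Yes
Integral domain: No
Has unity: Yes

ℤ_69[x]: Commutative=Yes, Unity=Yes


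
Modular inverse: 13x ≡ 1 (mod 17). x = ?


Use the extended Euclidean algorithm to write 1 = 13·s + 17·t; then s mod 17 is the inverse.
Euclidean algorithm:
  13 = 0·17 + 13
  17 = 1·13 + 4
  13 = 3·4 + 1
  4 = 4·1 + 0
gcd(13,17) = 1
Back-substitution gives: 13·(4) + 17·(-3) = 1
So 13⁻¹ ≡ 4 ≡ 4 (mod 17)
Check: 13 × 4 = 52 ≡ 1 (mod 17) ✓

13⁻¹ ≡ 4 (mod 17)


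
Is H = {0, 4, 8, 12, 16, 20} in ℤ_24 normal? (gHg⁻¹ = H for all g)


H = {0, 4, 8, 12, 16, 20} in ℤ_24
ℤ_24 is abelian; every subgroup of an abelian group is normal

Yes, normal subgroup


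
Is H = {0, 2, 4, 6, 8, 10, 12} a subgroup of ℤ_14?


Subgroup test for H = {0, 2, 4, 6, 8, 10, 12} in (ℤ_14, +):
(1) 0 ∈ H? Yes
(2) Closure: for all a,b ∈ H, (a+b) mod 14 ∈ H? Yes
(3) Inverses: for all a ∈ H, -a mod 14 ∈ H? Yes

Yes, H is a subgroup of ℤ_14


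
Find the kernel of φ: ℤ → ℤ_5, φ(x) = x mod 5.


Kernel = preimage of identity
ker(φ) = {x ∈ ℤ : x ≡ 0 (mod 5)} = 5ℤ = {0, ±5, ±10, ...}

ker(φ) = 5ℤ


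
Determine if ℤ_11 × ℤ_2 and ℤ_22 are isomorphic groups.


Comparing ℤ_11 × ℤ_2 and ℤ_22:
gcd(11,2) = 1, so ℤ_11 × ℤ_2 ≅ ℤ_22 (CRT)

Yes, ℤ_11 × ℤ_2 ≅ ℤ_22


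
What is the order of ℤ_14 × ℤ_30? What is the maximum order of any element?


|ℤ_14 × ℤ_30| = 14 × 30 = 420
Max element order = lcm(14,30) = 210
Cyclic? No (gcd=2)

|ℤ_14×ℤ_30| = 420, max element order = 210


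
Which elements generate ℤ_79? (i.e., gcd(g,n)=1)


g generates ℤ_n iff gcd(g,n) = 1
Prime factors of 79: 79
Generators are g ∈ {1,...,78} not divisible by any of these primes.
Generators: {1, 2, 3, 4, 5, 6, 7, 8, 9, 10, 11, 12, 13, 14, 15, 16, 17, 18, 19, 20, 21, 22, 23, 24, 25, 26, 27, 28, 29, 30, 31, 32, 33, 34, 35, 36, 37, 38, 39, 40, 41, 42, 43, 44, 45, 46, 47, 48, 49, 50, 51, 52, 53, 54, 55, 56, 57, 58, 59, 60, 61, 62, 63, 64, 65, 66, 67, 68, 69, 70, 71, 72, 73, 74, 75, 76, 77, 78}
Number of generators = φ(79) = 78

Generators of ℤ_79 = {1, 2, 3, 4, 5, 6, 7, 8, 9, 10, 11, 12, 13, 14, 15, 16, 17, 18, 19, 20, 21, 22, 23, 24, 25, 26, 27, 28, 29, 30, 31, 32, 33, 34, 35, 36, 37, 38, 39, 40, 41, 42, 43, 44, 45, 46, 47, 48, 49, 50, 51, 52, 53, 54, 55, 56, 57, 58, 59, 60, 61, 62, 63, 64, 65, 66, 67, 68, 69, 70, 71, 72, 73, 74, 75, 76, 77, 78}


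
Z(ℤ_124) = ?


Z(G) = {g ∈ G | gx = xg for all x ∈ G}
ℤ_124 is abelian, so Z(G) = G

Z(ℤ_124) = ℤ_124


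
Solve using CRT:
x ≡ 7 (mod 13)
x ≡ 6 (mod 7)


m₁ = 13, m₂ = 7, gcd = 1, so CRT applies. M = m₁·m₂ = 91
Let M₁ = M/m₁ = 7, M₂ = M/m₂ = 13
Find y₁ ≡ M₁⁻¹ (mod m₁): 7⁻¹ ≡ 2 (mod 13)
Find y₂ ≡ M₂⁻¹ (mod m₂): 13⁻¹ ≡ 6 (mod 7)
x = a₁·M₁·y₁ + a₂·M₂·y₂ = 7·7·2 + 6·13·6 = 566
Reduce mod 91: x ≡ 20
Check: 20 mod 13 = 7 ✓, 20 mod 7 = 6 ✓

x ≡ 20 (mod 91)


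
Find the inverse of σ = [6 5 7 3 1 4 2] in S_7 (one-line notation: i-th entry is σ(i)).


To find σ⁻¹, swap domain and range:
σ(1) = 6 → σ⁻¹(6) = 1
σ(2) = 5 → σ⁻¹(5) = 2
σ(3) = 7 → σ⁻¹(7) = 3
σ(4) = 3 → σ⁻¹(3) = 4
σ(5) = 1 → σ⁻¹(1) = 5
σ(6) = 4 → σ⁻¹(4) = 6
σ(7) = 2 → σ⁻¹(2) = 7

σ⁻¹ = [5 7 4 6 2 1 3]


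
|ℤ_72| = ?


ℤ_n has n elements.

|ℤ_72| = 72


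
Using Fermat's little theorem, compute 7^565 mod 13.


Fermat's little theorem: if p is prime and gcd(a,p)=1, then a^(p-1) ≡ 1 (mod p)
p = 13 is prime, gcd(7,13) = 1
Reduce exponent: 565 mod 12 = 1
So 7^565 ≡ 7^1 (mod 13)
7^1 mod 13 = 7

7^565 ≡ 7 (mod 13)


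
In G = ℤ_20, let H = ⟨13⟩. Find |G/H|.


|⟨13⟩| = n / gcd(13, 20) = 20 / 1 = 20
H is normal (ℤ_20 is abelian).
|G/H| = |G| / |H| = 20 / 20 = 1

|G/H| = 1


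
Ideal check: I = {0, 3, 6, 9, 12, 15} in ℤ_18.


Check ideal conditions for I = {0, 3, 6, 9, 12, 15} in ℤ_18:
(1) I is an additive subgroup? Yes
(2) For r ∈ ℤ_18 and a ∈ I: r·a ∈ I? Yes

Yes, I is an ideal of ℤ_18


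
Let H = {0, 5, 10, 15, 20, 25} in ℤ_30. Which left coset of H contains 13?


13 + H = {13 + h (mod 30) : h ∈ H}
13+0=13, 13+5=18, 13+10=23, 13+15=28, 13+20=3, 13+25=8
13 + H = {3, 8, 13, 18, 23, 28} = 3 + H

13 + H = {3, 8, 13, 18, 23, 28}


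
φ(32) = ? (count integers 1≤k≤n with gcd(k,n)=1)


Factor n: 32 = 2^5
φ(n) = n · ∏(1 - 1/p) over distinct primes p | n
φ(32) = 32 · (1 - 1/2) = 16

φ(32) = 16


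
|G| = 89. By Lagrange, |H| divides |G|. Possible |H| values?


Lagrange's theorem: |H| divides |G|
|G| = 89
Divisors of 89: 1, 89

Possible subgroup orders: {1, 89}


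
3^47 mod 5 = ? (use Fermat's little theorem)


Fermat's little theorem: if p is prime and gcd(a,p)=1, then a^(p-1) ≡ 1 (mod p)
p = 5 is prime, gcd(3,5) = 1
Reduce exponent: 47 mod 4 = 3
So 3^47 ≡ 3^3 (mod 5)
3^3 mod 5 = 2

3^47 ≡ 2 (mod 5)


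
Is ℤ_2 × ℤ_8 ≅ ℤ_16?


Comparing ℤ_2 × ℤ_8 and ℤ_16:
gcd(2,8) = 2 ≠ 1. Max element order in ℤ_2×ℤ_8 is lcm(2,8) = 8 < 16, so it has no element of order 16

No, ℤ_2 × ℤ_8 ≇ ℤ_16


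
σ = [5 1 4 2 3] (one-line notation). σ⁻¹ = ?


To find σ⁻¹, swap domain and range:
σ(1) = 5 → σ⁻¹(5) = 1
σ(2) = 1 → σ⁻¹(1) = 2
σ(3) = 4 → σ⁻¹(4) = 3
σ(4) = 2 → σ⁻¹(2) = 4
σ(5) = 3 → σ⁻¹(3) = 5

σ⁻¹ = [2 4 5 3 1]


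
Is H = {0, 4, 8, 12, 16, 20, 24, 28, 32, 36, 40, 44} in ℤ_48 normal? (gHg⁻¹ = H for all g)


H = {0, 4, 8, 12, 16, 20, 24, 28, 32, 36, 40, 44} in ℤ_48
ℤ_48 is abelian; every subgroup of an abelian group is normal

Yes, normal subgroup


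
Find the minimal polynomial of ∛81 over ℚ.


∛81 satisfies x³ - 81 = 0, irreducible over ℚ (no rational root; 81 is not a perfect cube)

Minimal polynomial: x³ - 81


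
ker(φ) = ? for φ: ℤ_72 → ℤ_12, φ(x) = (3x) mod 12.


Kernel = preimage of identity
ker(φ) = {x ∈ ℤ_72 : 3x ≡ 0 (mod 12)}. Since 12 | 72, φ is well-defined. The kernel is the cyclic subgroup ⟨4⟩ of ℤ_72 (order 18), i.e. {0, 4, 8, 12, 16, 20, 24, 28, 32, 36, 40, 44, 48, 52, 56, 60, 64, 68}

ker(φ) = {0, 4, 8, 12, 16, 20, 24, 28, 32, 36, 40, 44, 48, 52, 56, 60, 64, 68}


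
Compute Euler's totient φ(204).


Factor n: 204 = 2^2 × 3 × 17
φ(n) = n · ∏(1 - 1/p) over distinct primes p | n
φ(204) = 204 · (1 - 1/2) · (1 - 1/3) · (1 - 1/17) = 64

φ(204) = 64


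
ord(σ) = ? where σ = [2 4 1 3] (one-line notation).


Cycle decomposition: (1 2 4 3)
Cycle lengths: 4
Order = lcm(4) = 4

ord(σ) = 4


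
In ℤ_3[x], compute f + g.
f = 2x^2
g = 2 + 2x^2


Add coefficients mod 3:
x^0: 0 + 2 = 2 (mod 3)
x^1: 0 + 0 = 0 (mod 3)
x^2: 2 + 2 = 1 (mod 3)
Result: 2 + x^2

f + g = 2 + x^2


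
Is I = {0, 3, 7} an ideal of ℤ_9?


Check ideal conditions for I = {0, 3, 7} in ℤ_9:
(1) I is an additive subgroup? No
(2) For r ∈ ℤ_9 and a ∈ I: r·a ∈ I? No  [counterexample: r=2, a=3, r·a mod 9 = 6 ∉ I]

No, I is not an ideal of ℤ_9


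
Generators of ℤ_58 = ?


g generates ℤ_n iff gcd(g,n) = 1
Prime factors of 58: 2, 29
Generators are g ∈ {1,...,57} not divisible by any of these primes.
Generators: {1, 3, 5, 7, 9, 11, 13, 15, 17, 19, 21, 23, 25, 27, 31, 33, 35, 37, 39, 41, 43, 45, 47, 49, 51, 53, 55, 57}
Number of generators = φ(58) = 28

Generators of ℤ_58 = {1, 3, 5, 7, 9, 11, 13, 15, 17, 19, 21, 23, 25, 27, 31, 33, 35, 37, 39, 41, 43, 45, 47, 49, 51, 53, 55, 57}


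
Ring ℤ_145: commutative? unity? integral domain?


ℤ_145 is a commutative ring with unity 1; 145 = 5×29 is composite, so 5·29 ≡ 0 gives zero divisors (not an integral domain)
Commutative: Yes
Integral domain: No
Has unity: Yes

ℤ_145: Commutative=Yes, Unity=Yes


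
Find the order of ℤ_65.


ℤ_n has n elements.

|ℤ_65| = 65


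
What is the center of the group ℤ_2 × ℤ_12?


Z(G) = {g ∈ G | gx = xg for all x ∈ G}
Direct product of abelian groups is abelian, so Z(G) = G

Z(ℤ_2 × ℤ_12) = ℤ_2 × ℤ_12


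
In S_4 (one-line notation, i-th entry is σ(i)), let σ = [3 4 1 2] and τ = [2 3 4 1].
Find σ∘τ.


σ∘τ: apply τ first, then σ
1 →τ 2 →σ 4
2 →τ 3 →σ 1
3 →τ 4 →σ 2
4 →τ 1 →σ 3

σ∘τ = [4 1 2 3]


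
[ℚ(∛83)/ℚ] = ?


∛83 has minimal polynomial x³ - 83 (irreducible over ℚ since 83 is not a perfect cube)

[ℚ(∛83)/ℚ] = 3


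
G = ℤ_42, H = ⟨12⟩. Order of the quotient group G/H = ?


|⟨12⟩| = n / gcd(12, 42) = 42 / 6 = 7
H is normal (ℤ_42 is abelian).
|G/H| = |G| / |H| = 42 / 7 = 6

|G/H| = 6


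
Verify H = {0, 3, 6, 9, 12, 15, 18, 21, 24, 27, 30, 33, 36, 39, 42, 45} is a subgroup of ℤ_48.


Subgroup test for H = {0, 3, 6, 9, 12, 15, 18, 21, 24, 27, 30, 33, 36, 39, 42, 45} in (ℤ_48, +):
(1) 0 ∈ H? Yes
(2) Closure: for all a,b ∈ H, (a+b) mod 48 ∈ H? Yes
(3) Inverses: for all a ∈ H, -a mod 48 ∈ H? Yes

Yes, H is a subgroup of ℤ_48


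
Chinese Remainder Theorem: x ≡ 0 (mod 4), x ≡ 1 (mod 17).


m₁ = 4, m₂ = 17, gcd = 1, so CRT applies. M = m₁·m₂ = 68
Let M₁ = M/m₁ = 17, M₂ = M/m₂ = 4
Find y₁ ≡ M₁⁻¹ (mod m₁): 17⁻¹ ≡ 1 (mod 4)
Find y₂ ≡ M₂⁻¹ (mod m₂): 4⁻¹ ≡ 13 (mod 17)
x = a₁·M₁·y₁ + a₂·M₂·y₂ = 0·17·1 + 1·4·13 = 52
Reduce mod 68: x ≡ 52
Check: 52 mod 4 = 0 ✓, 52 mod 17 = 1 ✓

x ≡ 52 (mod 68)


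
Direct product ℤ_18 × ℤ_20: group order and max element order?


|ℤ_18 × ℤ_20| = 18 × 20 = 360
Max element order = lcm(18,20) = 180
Cyclic? No (gcd=2)

|ℤ_18×ℤ_20| = 360, max element order = 180


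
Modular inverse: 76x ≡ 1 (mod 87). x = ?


Use the extended Euclidean algorithm to write 1 = 76·s + 87·t; then s mod 87 is the inverse.
Euclidean algorithm:
  76 = 0·87 + 76
  87 = 1·76 + 11
  76 = 6·11 + 10
  11 = 1·10 + 1
  10 = 10·1 + 0
gcd(76,87) = 1
Back-substitution gives: 76·(-8) + 87·(7) = 1
So 76⁻¹ ≡ -8 ≡ 79 (mod 87)
Check: 76 × 79 = 6004 ≡ 1 (mod 87) ✓

76⁻¹ ≡ 79 (mod 87)


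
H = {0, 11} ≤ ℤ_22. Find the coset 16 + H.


16 + H = {16 + h (mod 22) : h ∈ H}
16+0=16, 16+11=5
16 + H = {5, 16} = 5 + H

16 + H = {5, 16}


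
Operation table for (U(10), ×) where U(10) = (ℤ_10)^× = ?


Elements: {1, 3, 7, 9}
Operation: multiplication mod 10
Entry (a, b) = (a × b) mod 10

Cayley table:
  | 1 | 3 | 7 | 9
1 | 1 | 3 | 7 | 9
3 | 3 | 9 | 1 | 7
7 | 7 | 1 | 9 | 3
9 | 9 | 7 | 3 | 1


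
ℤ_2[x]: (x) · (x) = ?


Expand and collect like terms; reduce coefficients mod 2:
x^0: 0·0 = 0 ≡ 0 (mod 2)
x^1: 0·1 + 1·0 = 0 ≡ 0 (mod 2)
x^2: 1·1 = 1 ≡ 1 (mod 2)
Result: x^2

f · g = x^2


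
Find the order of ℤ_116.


ℤ_n has n elements.

|ℤ_116| = 116


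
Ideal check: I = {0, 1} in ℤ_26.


Check ideal conditions for I = {0, 1} in ℤ_26:
(1) I is an additive subgroup? No
(2) For r ∈ ℤ_26 and a ∈ I: r·a ∈ I? No  [counterexample: r=2, a=1, r·a mod 26 = 2 ∉ I]

No, I is not an ideal of ℤ_26


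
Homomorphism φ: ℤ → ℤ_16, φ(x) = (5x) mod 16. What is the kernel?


Kernel = preimage of identity
ker(φ) = {x ∈ ℤ : 5x ≡ 0 (mod 16)}. gcd(5,16) = 1, so 5x ≡ 0 (mod 16) ⟺ x ≡ 0 (mod 16/1 = 16). Hence ker(φ) = 16ℤ

ker(φ) = 16ℤ


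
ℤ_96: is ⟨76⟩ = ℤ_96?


g generates ℤ_n iff gcd(g, n) = 1
gcd(76, 96) = 4
Since gcd = 4 ≠ 1, ⟨76⟩ has order 24 < 96, so 76 is not a generator.

No, 76 does not generate ℤ_96


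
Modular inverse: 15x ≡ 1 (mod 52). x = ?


Use the extended Euclidean algorithm to write 1 = 15·s + 52·t; then s mod 52 is the inverse.
Euclidean algorithm:
  15 = 0·52 + 15
  52 = 3·15 + 7
  15 = 2·7 + 1
  7 = 7·1 + 0
gcd(15,52) = 1
Back-substitution gives: 15·(7) + 52·(-2) = 1
So 15⁻¹ ≡ 7 ≡ 7 (mod 52)
Check: 15 × 7 = 105 ≡ 1 (mod 52) ✓

15⁻¹ ≡ 7 (mod 52)


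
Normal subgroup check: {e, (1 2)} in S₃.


H = {e, (1 2)} in S₃
(1 3)(1 2)(1 3)⁻¹ = (2 3) ∉ {e, (1 2)}, so it is not normal

No, not a normal subgroup


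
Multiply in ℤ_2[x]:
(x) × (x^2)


Expand and collect like terms; reduce coefficients mod 2:
x^0: 0·0 = 0 ≡ 0 (mod 2)
x^1: 0·0 + 1·0 = 0 ≡ 0 (mod 2)
x^2: 0·1 + 1·0 = 0 ≡ 0 (mod 2)
x^3: 1·1 = 1 ≡ 1 (mod 2)
Result: x^3

f · g = x^3
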